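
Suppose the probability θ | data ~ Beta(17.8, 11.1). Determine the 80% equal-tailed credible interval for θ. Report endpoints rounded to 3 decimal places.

[0.499, 0.729]

Posterior: Beta(17.8, 11.1).
Equal-tailed 80% interval: the 0.1 and 0.9 quantiles of Beta(17.8, 11.1).
Posterior mean ≈ 0.616, SD ≈ 0.089; a Normal approximation gives roughly [0.502, 0.730].
Exact: F⁻¹(0.1) = 0.499; F⁻¹(0.9) = 0.729.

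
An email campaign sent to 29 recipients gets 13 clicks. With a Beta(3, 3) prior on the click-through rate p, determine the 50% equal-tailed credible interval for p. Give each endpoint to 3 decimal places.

[0.400, 0.514]

Posterior: Beta(3+13, 3+16) = Beta(16, 19).
Equal-tailed 50% interval: the 0.25 and 0.75 quantiles of Beta(16, 19).
Posterior mean ≈ 0.457, SD ≈ 0.083; a Normal approximation gives roughly [0.401, 0.513].
Exact: F⁻¹(0.25) = 0.400; F⁻¹(0.75) = 0.514.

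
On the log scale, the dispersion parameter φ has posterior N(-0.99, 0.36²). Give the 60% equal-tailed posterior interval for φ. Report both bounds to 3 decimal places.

On the log scale the 60% interval is -0.99 ± 0.842 × 0.36 = [-1.2930, -0.6870].
Exponentiate: [e^-1.2930, e^-0.6870] = [0.274, 0.503].

[0.274, 0.503]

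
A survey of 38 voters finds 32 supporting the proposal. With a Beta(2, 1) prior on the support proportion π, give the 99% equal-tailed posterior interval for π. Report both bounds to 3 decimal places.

[0.654, 0.946]

Posterior: Beta(2+32, 1+6) = Beta(34, 7).
Equal-tailed 99% interval: the 0.005 and 0.995 quantiles of Beta(34, 7).
Posterior mean ≈ 0.829, SD ≈ 0.058; a Normal approximation gives roughly [0.680, 0.979].
Exact: F⁻¹(0.005) = 0.654; F⁻¹(0.995) = 0.946.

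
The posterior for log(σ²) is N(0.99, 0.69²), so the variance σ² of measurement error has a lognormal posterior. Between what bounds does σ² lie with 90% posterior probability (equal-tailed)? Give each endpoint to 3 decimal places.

On the log scale the 90% interval is 0.99 ± 1.645 × 0.69 = [-0.1449, 2.1249].
Exponentiate: [e^-0.1449, e^2.1249] = [0.865, 8.372].

[0.865, 8.372]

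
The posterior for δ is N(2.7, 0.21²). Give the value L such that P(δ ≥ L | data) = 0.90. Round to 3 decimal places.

2.431

Need L with P(δ ≥ L) = 0.90: L = 2.7 − z_{0.1}·0.21.
z = 1.282; L = 2.7 − 1.282 × 0.21 = 2.431.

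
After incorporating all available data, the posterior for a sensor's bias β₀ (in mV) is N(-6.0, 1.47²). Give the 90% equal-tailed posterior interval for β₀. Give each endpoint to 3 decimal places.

[-8.418, -3.582]

The posterior is symmetric, so the 90% equal-tailed interval is β₀ = -6.0 ± z·1.47 with z = 1.645.
Half-width: 1.645 × 1.47 = 2.418.
-6.0 − 2.418 = -8.418; -6.0 + 2.418 = -3.582.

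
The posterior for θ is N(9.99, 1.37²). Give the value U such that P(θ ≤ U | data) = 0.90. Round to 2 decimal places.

Need U with P(θ ≤ U) = 0.90: U = 9.99 + z_{0.1}·1.37.
z = 1.282; U = 9.99 + 1.282 × 1.37 = 11.75.

11.75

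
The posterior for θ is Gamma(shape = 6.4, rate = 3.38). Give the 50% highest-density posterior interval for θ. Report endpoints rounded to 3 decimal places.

[1.172, 2.116]

The posterior is unimodal and skewed, so the HPD interval has equal density at both endpoints and is the shortest 50% interval.
Solving f(1.172) = f(2.116) with F(2.116) − F(1.172) = 0.50 gives [1.172, 2.116].
For comparison, the equal-tailed interval is [1.350, 2.331]; the HPD is narrower and shifted toward the mode.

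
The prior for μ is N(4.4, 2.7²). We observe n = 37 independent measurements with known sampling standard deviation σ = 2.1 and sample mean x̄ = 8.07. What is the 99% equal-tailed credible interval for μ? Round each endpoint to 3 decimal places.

Posterior precision = 1/2.7² + 37/2.1² = 0.1372 + 8.3900 = 8.5272, so posterior SD = 0.3424.
Posterior mean = (4.4/2.7² + 37·8.07/2.1²) / 8.5272 = 8.0110.
Interval: 8.0110 ± 2.576 × 0.3424 → [7.129, 8.893].

[7.129, 8.893]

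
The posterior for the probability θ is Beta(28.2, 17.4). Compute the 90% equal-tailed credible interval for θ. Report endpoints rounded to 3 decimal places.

Posterior: Beta(28.2, 17.4).
Equal-tailed 90% interval: the 0.05 and 0.95 quantiles of Beta(28.2, 17.4).
Posterior mean ≈ 0.618, SD ≈ 0.071; a Normal approximation gives roughly [0.501, 0.735].
Exact: F⁻¹(0.05) = 0.498; F⁻¹(0.95) = 0.733.

[0.498, 0.733]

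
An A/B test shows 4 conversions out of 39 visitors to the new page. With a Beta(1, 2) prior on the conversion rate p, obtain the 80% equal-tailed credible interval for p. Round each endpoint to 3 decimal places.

Posterior: Beta(1+4, 2+35) = Beta(5, 37).
Equal-tailed 80% interval: the 0.1 and 0.9 quantiles of Beta(5, 37).
Posterior mean ≈ 0.119, SD ≈ 0.049; a Normal approximation gives roughly [0.056, 0.182].
Exact: F⁻¹(0.1) = 0.061; F⁻¹(0.9) = 0.186.

[0.061, 0.186]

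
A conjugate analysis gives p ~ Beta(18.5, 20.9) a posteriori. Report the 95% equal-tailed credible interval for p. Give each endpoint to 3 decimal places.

Posterior: Beta(18.5, 20.9).
Equal-tailed 95% interval: the 0.025 and 0.975 quantiles of Beta(18.5, 20.9).
Posterior mean ≈ 0.470, SD ≈ 0.079; a Normal approximation gives roughly [0.316, 0.623].
Exact: F⁻¹(0.025) = 0.318; F⁻¹(0.975) = 0.624.

[0.318, 0.624]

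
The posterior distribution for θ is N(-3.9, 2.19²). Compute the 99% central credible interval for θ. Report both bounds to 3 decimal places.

[-9.541, 1.741]

The posterior is symmetric, so the 99% equal-tailed interval is θ = -3.9 ± z·2.19 with z = 2.576.
Half-width: 2.576 × 2.19 = 5.641.
-3.9 − 5.641 = -9.541; -3.9 + 5.641 = 1.741.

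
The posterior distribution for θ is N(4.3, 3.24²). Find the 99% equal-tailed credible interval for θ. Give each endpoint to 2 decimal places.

[-4.05, 12.65]

The posterior is symmetric, so the 99% equal-tailed interval is θ = 4.3 ± z·3.24 with z = 2.576.
Half-width: 2.576 × 3.24 = 8.35.
4.3 − 8.35 = -4.05; 4.3 + 8.35 = 12.65.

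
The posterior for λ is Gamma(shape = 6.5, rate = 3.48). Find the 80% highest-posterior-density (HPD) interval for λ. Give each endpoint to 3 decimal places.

[0.858, 2.626]

The posterior is unimodal and skewed, so the HPD interval has equal density at both endpoints and is the shortest 80% interval.
Solving f(0.858) = f(2.626) with F(2.626) − F(0.858) = 0.80 gives [0.858, 2.626].
For comparison, the equal-tailed interval is [1.012, 2.847]; the HPD is narrower and shifted toward the mode.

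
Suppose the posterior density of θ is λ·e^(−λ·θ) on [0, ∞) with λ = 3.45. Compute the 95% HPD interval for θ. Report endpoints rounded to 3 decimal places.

[0.000, 0.868]

The exponential density is strictly decreasing on [0, ∞), so the HPD interval is anchored at 0: [0, q] with P(θ ≤ q) = 0.95.
q = −ln(1 − 0.95) / 3.45 = 2.9957 / 3.45 = 0.868.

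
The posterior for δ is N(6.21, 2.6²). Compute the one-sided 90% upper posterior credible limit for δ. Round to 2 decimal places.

Need U with P(δ ≤ U) = 0.90: U = 6.21 + z_{0.1}·2.6.
z = 1.282; U = 6.21 + 1.282 × 2.6 = 9.54.

9.54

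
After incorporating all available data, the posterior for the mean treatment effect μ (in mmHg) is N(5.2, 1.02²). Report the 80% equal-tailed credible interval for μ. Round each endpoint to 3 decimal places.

The posterior is symmetric, so the 80% equal-tailed interval is μ = 5.2 ± z·1.02 with z = 1.282.
Half-width: 1.282 × 1.02 = 1.307.
5.2 − 1.307 = 3.893; 5.2 + 1.307 = 6.507.

[3.893, 6.507]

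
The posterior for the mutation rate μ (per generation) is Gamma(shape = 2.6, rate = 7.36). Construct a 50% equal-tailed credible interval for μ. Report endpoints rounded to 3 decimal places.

[0.192, 0.467]

Posterior: Gamma(shape 2.6, rate 7.36).
Equal-tailed 50% interval: Gamma(2.6, 7.36) quantiles at 0.25 and 0.75.
Posterior mean ≈ 0.353, SD ≈ 0.219; a Normal approximation gives roughly [0.205, 0.501].
Exact: lower = 0.192; upper = 0.467.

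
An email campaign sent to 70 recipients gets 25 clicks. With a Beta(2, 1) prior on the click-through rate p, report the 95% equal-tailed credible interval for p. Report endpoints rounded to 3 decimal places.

Posterior: Beta(2+25, 1+45) = Beta(27, 46).
Equal-tailed 95% interval: the 0.025 and 0.975 quantiles of Beta(27, 46).
Posterior mean ≈ 0.370, SD ≈ 0.056; a Normal approximation gives roughly [0.260, 0.480].
Exact: F⁻¹(0.025) = 0.264; F⁻¹(0.975) = 0.483.

[0.264, 0.483]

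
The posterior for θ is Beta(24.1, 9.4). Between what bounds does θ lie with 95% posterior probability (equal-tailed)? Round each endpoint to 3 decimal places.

[0.558, 0.856]

Posterior: Beta(24.1, 9.4).
Equal-tailed 95% interval: the 0.025 and 0.975 quantiles of Beta(24.1, 9.4).
Posterior mean ≈ 0.719, SD ≈ 0.076; a Normal approximation gives roughly [0.569, 0.869].
Exact: F⁻¹(0.025) = 0.558; F⁻¹(0.975) = 0.856.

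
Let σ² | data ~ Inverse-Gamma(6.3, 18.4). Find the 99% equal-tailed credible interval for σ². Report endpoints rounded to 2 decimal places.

[1.26, 10.93]

Inverse-Gamma(6.3, 18.4) quantiles: F⁻¹(0.005) and F⁻¹(0.995).
Equivalently, 1/σ² ~ Gamma(6.3, rate = 18.4); invert its 0.995 and 0.005 quantiles.
Posterior mean ≈ 3.47, SD ≈ 1.67; a Normal approximation gives roughly [-0.84, 7.78].
Exact: lower = 1.26; upper = 10.93.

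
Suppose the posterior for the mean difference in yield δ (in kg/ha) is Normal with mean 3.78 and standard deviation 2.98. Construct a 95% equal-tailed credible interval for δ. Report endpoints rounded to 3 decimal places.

[-2.061, 9.621]

The posterior is symmetric, so the 95% equal-tailed interval is δ = 3.78 ± z·2.98 with z = 1.960.
Half-width: 1.960 × 2.98 = 5.841.
3.78 − 5.841 = -2.061; 3.78 + 5.841 = 9.621.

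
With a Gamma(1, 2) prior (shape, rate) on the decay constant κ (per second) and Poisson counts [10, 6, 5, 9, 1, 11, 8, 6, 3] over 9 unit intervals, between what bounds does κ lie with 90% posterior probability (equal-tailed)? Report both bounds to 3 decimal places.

Posterior: Gamma(1+59, 2+9) = Gamma(60, 11) (shape, rate).
Equal-tailed 90% interval: Gamma(60, 11) quantiles at 0.05 and 0.95.
Posterior mean ≈ 5.455, SD ≈ 0.704; a Normal approximation gives roughly [4.296, 6.613].
Exact: lower = 4.350; upper = 6.662.

[4.350, 6.662]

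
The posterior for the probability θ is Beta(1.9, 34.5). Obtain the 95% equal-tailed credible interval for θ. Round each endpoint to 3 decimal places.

Posterior: Beta(1.9, 34.5).
Equal-tailed 95% interval: the 0.025 and 0.975 quantiles of Beta(1.9, 34.5).
Posterior mean ≈ 0.052, SD ≈ 0.036; a Normal approximation gives roughly [-0.019, 0.123].
Exact: F⁻¹(0.025) = 0.006; F⁻¹(0.975) = 0.143.

[0.006, 0.143]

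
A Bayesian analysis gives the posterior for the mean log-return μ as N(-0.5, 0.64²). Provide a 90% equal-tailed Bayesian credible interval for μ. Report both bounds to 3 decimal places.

The posterior is symmetric, so the 90% equal-tailed interval is μ = -0.5 ± z·0.64 with z = 1.645.
Half-width: 1.645 × 0.64 = 1.053.
-0.5 − 1.053 = -1.553; -0.5 + 1.053 = 0.553.

[-1.553, 0.553]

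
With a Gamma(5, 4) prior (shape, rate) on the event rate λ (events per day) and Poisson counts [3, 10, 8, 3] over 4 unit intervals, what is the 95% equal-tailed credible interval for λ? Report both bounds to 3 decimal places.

Posterior: Gamma(5+24, 4+4) = Gamma(29, 8) (shape, rate).
Equal-tailed 95% interval: Gamma(29, 8) quantiles at 0.025 and 0.975.
Posterior mean ≈ 3.625, SD ≈ 0.673; a Normal approximation gives roughly [2.306, 4.944].
Exact: lower = 2.428; upper = 5.058.

[2.428, 5.058]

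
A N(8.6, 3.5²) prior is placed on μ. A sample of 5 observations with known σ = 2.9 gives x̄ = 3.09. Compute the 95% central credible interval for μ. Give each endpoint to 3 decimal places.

[1.372, 6.139]

Posterior precision = 1/3.5² + 5/2.9² = 0.0816 + 0.5945 = 0.6762, so posterior SD = 1.2161.
Posterior mean = (8.6/3.5² + 5·3.09/2.9²) / 0.6762 = 3.7552.
Interval: 3.7552 ± 1.960 × 1.2161 → [1.372, 6.139].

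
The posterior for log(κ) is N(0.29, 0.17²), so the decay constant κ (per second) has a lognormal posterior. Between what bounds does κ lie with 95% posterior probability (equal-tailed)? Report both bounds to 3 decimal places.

[0.958, 1.865]

On the log scale the 95% interval is 0.29 ± 1.960 × 0.17 = [-0.0432, 0.6232].
Exponentiate: [e^-0.0432, e^0.6232] = [0.958, 1.865].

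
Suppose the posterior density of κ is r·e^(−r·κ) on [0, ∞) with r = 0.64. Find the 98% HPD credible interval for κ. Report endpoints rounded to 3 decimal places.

[0.000, 6.113]

The exponential density is strictly decreasing on [0, ∞), so the HPD interval is anchored at 0: [0, q] with P(κ ≤ q) = 0.98.
q = −ln(1 − 0.98) / 0.64 = 3.9120 / 0.64 = 6.113.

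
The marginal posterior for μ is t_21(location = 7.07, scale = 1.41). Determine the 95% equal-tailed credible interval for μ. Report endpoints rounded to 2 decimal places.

The t_21 distribution is symmetric; the 95% interval is 7.07 ± t·1.41 with t_{0.975,21} = 2.080.
Half-width: 2.080 × 1.41 = 2.93.
7.07 − 2.93 = 4.14; 7.07 + 2.93 = 10.00.

[4.14, 10.00]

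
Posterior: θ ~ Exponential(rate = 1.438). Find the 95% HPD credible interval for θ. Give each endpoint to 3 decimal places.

The exponential density is strictly decreasing on [0, ∞), so the HPD interval is anchored at 0: [0, q] with P(θ ≤ q) = 0.95.
q = −ln(1 − 0.95) / 1.438 = 2.9957 / 1.438 = 2.083.

[0.000, 2.083]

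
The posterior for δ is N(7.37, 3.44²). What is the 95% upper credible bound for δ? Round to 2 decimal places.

Need U with P(δ ≤ U) = 0.95: U = 7.37 + z_{0.05}·3.44.
z = 1.645; U = 7.37 + 1.645 × 3.44 = 13.03.

13.03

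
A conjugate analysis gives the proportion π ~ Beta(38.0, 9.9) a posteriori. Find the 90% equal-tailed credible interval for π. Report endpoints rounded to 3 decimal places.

Posterior: Beta(38.0, 9.9).
Equal-tailed 90% interval: the 0.05 and 0.95 quantiles of Beta(38.0, 9.9).
Posterior mean ≈ 0.793, SD ≈ 0.058; a Normal approximation gives roughly [0.698, 0.889].
Exact: F⁻¹(0.05) = 0.691; F⁻¹(0.95) = 0.881.

[0.691, 0.881]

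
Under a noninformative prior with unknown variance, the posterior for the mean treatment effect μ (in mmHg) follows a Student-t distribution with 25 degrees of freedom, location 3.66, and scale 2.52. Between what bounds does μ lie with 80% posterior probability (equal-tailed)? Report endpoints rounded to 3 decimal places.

The t_25 distribution is symmetric; the 80% interval is 3.66 ± t·2.52 with t_{0.9,25} = 1.316.
Half-width: 1.316 × 2.52 = 3.317.
3.66 − 3.317 = 0.343; 3.66 + 3.317 = 6.977.

[0.343, 6.977]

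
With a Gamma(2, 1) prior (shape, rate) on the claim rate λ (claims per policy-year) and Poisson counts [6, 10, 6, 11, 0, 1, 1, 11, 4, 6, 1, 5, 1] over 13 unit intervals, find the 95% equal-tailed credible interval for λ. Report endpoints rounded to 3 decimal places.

[3.583, 5.838]

Posterior: Gamma(2+63, 1+13) = Gamma(65, 14) (shape, rate).
Equal-tailed 95% interval: Gamma(65, 14) quantiles at 0.025 and 0.975.
Posterior mean ≈ 4.643, SD ≈ 0.576; a Normal approximation gives roughly [3.514, 5.772].
Exact: lower = 3.583; upper = 5.838.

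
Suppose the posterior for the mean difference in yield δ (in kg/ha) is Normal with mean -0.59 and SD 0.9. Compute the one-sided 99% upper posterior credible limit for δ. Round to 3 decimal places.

Need U with P(δ ≤ U) = 0.99: U = -0.59 + z_{0.01}·0.9.
z = 2.326; U = -0.59 + 2.326 × 0.9 = 1.504.

1.504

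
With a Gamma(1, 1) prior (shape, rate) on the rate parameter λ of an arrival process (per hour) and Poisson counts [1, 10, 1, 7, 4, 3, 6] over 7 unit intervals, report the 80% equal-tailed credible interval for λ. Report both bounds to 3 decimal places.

[3.236, 5.068]

Posterior: Gamma(1+32, 1+7) = Gamma(33, 8) (shape, rate).
Equal-tailed 80% interval: Gamma(33, 8) quantiles at 0.1 and 0.9.
Posterior mean ≈ 4.125, SD ≈ 0.718; a Normal approximation gives roughly [3.205, 5.045].
Exact: lower = 3.236; upper = 5.068.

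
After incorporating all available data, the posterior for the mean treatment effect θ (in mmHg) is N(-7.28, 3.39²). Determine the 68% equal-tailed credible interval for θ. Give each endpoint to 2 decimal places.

[-10.65, -3.91]

The posterior is symmetric, so the 68% equal-tailed interval is θ = -7.28 ± z·3.39 with z = 0.994.
Half-width: 0.994 × 3.39 = 3.37.
-7.28 − 3.37 = -10.65; -7.28 + 3.37 = -3.91.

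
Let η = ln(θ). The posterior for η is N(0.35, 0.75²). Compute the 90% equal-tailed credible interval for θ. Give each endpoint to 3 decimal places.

On the log scale the 90% interval is 0.35 ± 1.645 × 0.75 = [-0.8836, 1.5836].
Exponentiate: [e^-0.8836, e^1.5836] = [0.413, 4.873].

[0.413, 4.873]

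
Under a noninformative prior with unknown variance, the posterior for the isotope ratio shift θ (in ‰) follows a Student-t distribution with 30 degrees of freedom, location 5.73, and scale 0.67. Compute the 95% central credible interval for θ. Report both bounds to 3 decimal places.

[4.362, 7.098]

The t_30 distribution is symmetric; the 95% interval is 5.73 ± t·0.67 with t_{0.975,30} = 2.042.
Half-width: 2.042 × 0.67 = 1.368.
5.73 − 1.368 = 4.362; 5.73 + 1.368 = 7.098.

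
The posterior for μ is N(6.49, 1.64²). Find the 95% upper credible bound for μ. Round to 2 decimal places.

9.19

Need U with P(μ ≤ U) = 0.95: U = 6.49 + z_{0.05}·1.64.
z = 1.645; U = 6.49 + 1.645 × 1.64 = 9.19.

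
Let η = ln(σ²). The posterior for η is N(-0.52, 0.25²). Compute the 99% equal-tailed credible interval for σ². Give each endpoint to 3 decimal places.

On the log scale the 99% interval is -0.52 ± 2.576 × 0.25 = [-1.1640, 0.1240].
Exponentiate: [e^-1.1640, e^0.1240] = [0.312, 1.132].

[0.312, 1.132]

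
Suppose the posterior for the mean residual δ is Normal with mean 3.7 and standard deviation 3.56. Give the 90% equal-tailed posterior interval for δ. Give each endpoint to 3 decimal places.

[-2.156, 9.556]

The posterior is symmetric, so the 90% equal-tailed interval is δ = 3.7 ± z·3.56 with z = 1.645.
Half-width: 1.645 × 3.56 = 5.856.
3.7 − 5.856 = -2.156; 3.7 + 5.856 = 9.556.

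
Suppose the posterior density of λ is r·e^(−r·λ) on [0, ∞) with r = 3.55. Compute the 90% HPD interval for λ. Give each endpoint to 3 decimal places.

[0.000, 0.649]

The exponential density is strictly decreasing on [0, ∞), so the HPD interval is anchored at 0: [0, q] with P(λ ≤ q) = 0.90.
q = −ln(1 − 0.90) / 3.55 = 2.3026 / 3.55 = 0.649.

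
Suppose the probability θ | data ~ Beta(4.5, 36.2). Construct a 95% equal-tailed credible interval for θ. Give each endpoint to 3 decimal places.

Posterior: Beta(4.5, 36.2).
Equal-tailed 95% interval: the 0.025 and 0.975 quantiles of Beta(4.5, 36.2).
Posterior mean ≈ 0.111, SD ≈ 0.049; a Normal approximation gives roughly [0.015, 0.206].
Exact: F⁻¹(0.025) = 0.035; F⁻¹(0.975) = 0.222.

[0.035, 0.222]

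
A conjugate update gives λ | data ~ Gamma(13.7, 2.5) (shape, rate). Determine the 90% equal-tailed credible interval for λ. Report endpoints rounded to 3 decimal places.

Posterior: Gamma(shape 13.7, rate 2.5).
Equal-tailed 90% interval: Gamma(13.7, 2.5) quantiles at 0.05 and 0.95.
Posterior mean ≈ 5.480, SD ≈ 1.481; a Normal approximation gives roughly [3.045, 7.915].
Exact: lower = 3.292; upper = 8.121.

[3.292, 8.121]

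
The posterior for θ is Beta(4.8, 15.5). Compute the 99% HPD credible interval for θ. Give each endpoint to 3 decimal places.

[0.045, 0.490]

The posterior is unimodal and skewed, so the HPD interval has equal density at both endpoints and is the shortest 99% interval.
Solving f(0.045) = f(0.490) with F(0.490) − F(0.045) = 0.99 gives [0.045, 0.490].
For comparison, the equal-tailed interval is [0.056, 0.509]; the HPD is narrower and shifted toward the mode.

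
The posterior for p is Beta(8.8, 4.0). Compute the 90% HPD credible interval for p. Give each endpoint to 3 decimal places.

The posterior is unimodal and skewed, so the HPD interval has equal density at both endpoints and is the shortest 90% interval.
Solving f(0.490) = f(0.893) with F(0.893) − F(0.490) = 0.90 gives [0.490, 0.893].
For comparison, the equal-tailed interval is [0.466, 0.875]; the HPD is narrower and shifted toward the mode.

[0.490, 0.893]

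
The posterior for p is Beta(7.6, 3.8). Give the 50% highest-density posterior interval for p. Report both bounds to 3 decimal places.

The posterior is unimodal and skewed, so the HPD interval has equal density at both endpoints and is the shortest 50% interval.
Solving f(0.603) = f(0.790) with F(0.790) − F(0.603) = 0.50 gives [0.603, 0.790].
For comparison, the equal-tailed interval is [0.577, 0.766]; the HPD is narrower and shifted toward the mode.

[0.603, 0.790]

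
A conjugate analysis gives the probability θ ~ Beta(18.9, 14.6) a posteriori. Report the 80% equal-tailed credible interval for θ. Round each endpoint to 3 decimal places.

Posterior: Beta(18.9, 14.6).
Equal-tailed 80% interval: the 0.1 and 0.9 quantiles of Beta(18.9, 14.6).
Posterior mean ≈ 0.564, SD ≈ 0.084; a Normal approximation gives roughly [0.456, 0.672].
Exact: F⁻¹(0.1) = 0.454; F⁻¹(0.9) = 0.673.

[0.454, 0.673]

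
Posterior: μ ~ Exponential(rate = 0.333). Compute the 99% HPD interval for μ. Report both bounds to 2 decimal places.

The exponential density is strictly decreasing on [0, ∞), so the HPD interval is anchored at 0: [0, q] with P(μ ≤ q) = 0.99.
q = −ln(1 − 0.99) / 0.333 = 4.6052 / 0.333 = 13.83.

[0.00, 13.83]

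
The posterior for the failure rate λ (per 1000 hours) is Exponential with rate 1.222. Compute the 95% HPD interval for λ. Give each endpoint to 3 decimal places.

The exponential density is strictly decreasing on [0, ∞), so the HPD interval is anchored at 0: [0, q] with P(λ ≤ q) = 0.95.
q = −ln(1 − 0.95) / 1.222 = 2.9957 / 1.222 = 2.451.

[0.000, 2.451]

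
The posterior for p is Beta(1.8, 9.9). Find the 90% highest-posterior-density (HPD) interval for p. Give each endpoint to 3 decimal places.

The posterior is unimodal and skewed, so the HPD interval has equal density at both endpoints and is the shortest 90% interval.
Solving f(0.006) = f(0.298) with F(0.298) − F(0.006) = 0.90 gives [0.006, 0.298].
For comparison, the equal-tailed interval is [0.027, 0.349]; the HPD is narrower and shifted toward the mode.

[0.006, 0.298]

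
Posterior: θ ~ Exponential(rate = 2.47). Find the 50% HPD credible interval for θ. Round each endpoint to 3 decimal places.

[0.000, 0.281]

The exponential density is strictly decreasing on [0, ∞), so the HPD interval is anchored at 0: [0, q] with P(θ ≤ q) = 0.50.
q = −ln(1 − 0.50) / 2.47 = 0.6931 / 2.47 = 0.281.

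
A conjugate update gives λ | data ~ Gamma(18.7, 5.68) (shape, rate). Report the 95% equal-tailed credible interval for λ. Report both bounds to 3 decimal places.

[1.973, 4.944]

Posterior: Gamma(shape 18.7, rate 5.68).
Equal-tailed 95% interval: Gamma(18.7, 5.68) quantiles at 0.025 and 0.975.
Posterior mean ≈ 3.292, SD ≈ 0.761; a Normal approximation gives roughly [1.800, 4.784].
Exact: lower = 1.973; upper = 4.944.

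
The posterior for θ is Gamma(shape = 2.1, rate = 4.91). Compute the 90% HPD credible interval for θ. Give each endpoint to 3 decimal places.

[0.022, 0.833]

The posterior is unimodal and skewed, so the HPD interval has equal density at both endpoints and is the shortest 90% interval.
Solving f(0.022) = f(0.833) with F(0.833) − F(0.022) = 0.90 gives [0.022, 0.833].
For comparison, the equal-tailed interval is [0.081, 0.999]; the HPD is narrower and shifted toward the mode.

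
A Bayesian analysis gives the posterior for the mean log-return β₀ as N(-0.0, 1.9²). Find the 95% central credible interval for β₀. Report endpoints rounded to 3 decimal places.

The posterior is symmetric, so the 95% equal-tailed interval is β₀ = -0.0 ± z·1.9 with z = 1.960.
Half-width: 1.960 × 1.9 = 3.724.
-0.0 − 3.724 = -3.724; -0.0 + 3.724 = 3.724.

[-3.724, 3.724]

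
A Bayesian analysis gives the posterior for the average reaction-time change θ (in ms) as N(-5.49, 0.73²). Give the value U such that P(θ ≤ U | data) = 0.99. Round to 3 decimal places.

Need U with P(θ ≤ U) = 0.99: U = -5.49 + z_{0.01}·0.73.
z = 2.326; U = -5.49 + 2.326 × 0.73 = -3.792.

-3.792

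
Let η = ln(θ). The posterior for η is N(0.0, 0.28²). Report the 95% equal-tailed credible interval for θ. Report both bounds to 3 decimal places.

On the log scale the 95% interval is 0.0 ± 1.960 × 0.28 = [-0.5488, 0.5488].
Exponentiate: [e^-0.5488, e^0.5488] = [0.578, 1.731].

[0.578, 1.731]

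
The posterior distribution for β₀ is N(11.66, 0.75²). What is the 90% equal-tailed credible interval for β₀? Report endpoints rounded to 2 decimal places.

[10.43, 12.89]

The posterior is symmetric, so the 90% equal-tailed interval is β₀ = 11.66 ± z·0.75 with z = 1.645.
Half-width: 1.645 × 0.75 = 1.23.
11.66 − 1.23 = 10.43; 11.66 + 1.23 = 12.89.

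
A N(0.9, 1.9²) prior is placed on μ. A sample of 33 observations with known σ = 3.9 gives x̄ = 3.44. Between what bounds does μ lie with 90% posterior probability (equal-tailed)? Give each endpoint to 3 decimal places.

Posterior precision = 1/1.9² + 33/3.9² = 0.2770 + 2.1696 = 2.4466, so posterior SD = 0.6393.
Posterior mean = (0.9/1.9² + 33·3.44/3.9²) / 2.4466 = 3.1524.
Interval: 3.1524 ± 1.645 × 0.6393 → [2.101, 4.204].

[2.101, 4.204]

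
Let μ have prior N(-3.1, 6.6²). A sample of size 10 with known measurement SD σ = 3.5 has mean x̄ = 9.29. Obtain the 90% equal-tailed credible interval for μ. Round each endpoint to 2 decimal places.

Posterior precision = 1/6.6² + 10/3.5² = 0.0230 + 0.8163 = 0.8393, so posterior SD = 1.0916.
Posterior mean = (-3.1/6.6² + 10·9.29/3.5²) / 0.8393 = 8.9511.
Interval: 8.9511 ± 1.645 × 1.0916 → [7.16, 10.75].

[7.16, 10.75]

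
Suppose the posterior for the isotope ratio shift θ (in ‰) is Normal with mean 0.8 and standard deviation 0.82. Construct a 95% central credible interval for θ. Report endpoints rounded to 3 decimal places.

[-0.807, 2.407]

The posterior is symmetric, so the 95% equal-tailed interval is θ = 0.8 ± z·0.82 with z = 1.960.
Half-width: 1.960 × 0.82 = 1.607.
0.8 − 1.607 = -0.807; 0.8 + 1.607 = 2.407.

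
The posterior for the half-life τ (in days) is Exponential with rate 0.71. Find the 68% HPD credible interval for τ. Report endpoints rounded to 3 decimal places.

The exponential density is strictly decreasing on [0, ∞), so the HPD interval is anchored at 0: [0, q] with P(τ ≤ q) = 0.68.
q = −ln(1 − 0.68) / 0.71 = 1.1394 / 0.71 = 1.605.

[0.000, 1.605]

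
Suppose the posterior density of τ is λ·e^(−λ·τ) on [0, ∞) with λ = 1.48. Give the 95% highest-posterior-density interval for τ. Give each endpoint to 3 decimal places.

[0.000, 2.024]

The exponential density is strictly decreasing on [0, ∞), so the HPD interval is anchored at 0: [0, q] with P(τ ≤ q) = 0.95.
q = −ln(1 − 0.95) / 1.48 = 2.9957 / 1.48 = 2.024.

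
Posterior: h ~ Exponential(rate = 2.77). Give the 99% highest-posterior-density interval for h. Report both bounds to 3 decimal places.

[0.000, 1.663]

The exponential density is strictly decreasing on [0, ∞), so the HPD interval is anchored at 0: [0, q] with P(h ≤ q) = 0.99.
q = −ln(1 − 0.99) / 2.77 = 4.6052 / 2.77 = 1.663.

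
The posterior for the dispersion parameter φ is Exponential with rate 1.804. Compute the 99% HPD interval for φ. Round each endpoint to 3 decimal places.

[0.000, 2.553]

The exponential density is strictly decreasing on [0, ∞), so the HPD interval is anchored at 0: [0, q] with P(φ ≤ q) = 0.99.
q = −ln(1 − 0.99) / 1.804 = 4.6052 / 1.804 = 2.553.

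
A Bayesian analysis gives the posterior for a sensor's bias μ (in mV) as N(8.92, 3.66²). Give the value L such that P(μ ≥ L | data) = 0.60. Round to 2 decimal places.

7.99

Need L with P(μ ≥ L) = 0.60: L = 8.92 − z_{0.4}·3.66.
z = 0.253; L = 8.92 − 0.253 × 3.66 = 7.99.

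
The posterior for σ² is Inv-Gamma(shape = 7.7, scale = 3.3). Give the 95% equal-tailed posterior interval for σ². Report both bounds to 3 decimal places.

Inverse-Gamma(7.7, 3.3) quantiles: F⁻¹(0.025) and F⁻¹(0.975).
Equivalently, 1/σ² ~ Gamma(7.7, rate = 3.3); invert its 0.975 and 0.025 quantiles.
Posterior mean ≈ 0.493, SD ≈ 0.206; a Normal approximation gives roughly [0.088, 0.897].
Exact: lower = 0.235; upper = 1.012.

[0.235, 1.012]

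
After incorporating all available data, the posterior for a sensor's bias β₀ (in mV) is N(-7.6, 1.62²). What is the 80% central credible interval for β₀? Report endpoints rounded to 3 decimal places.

The posterior is symmetric, so the 80% equal-tailed interval is β₀ = -7.6 ± z·1.62 with z = 1.282.
Half-width: 1.282 × 1.62 = 2.076.
-7.6 − 2.076 = -9.676; -7.6 + 2.076 = -5.524.

[-9.676, -5.524]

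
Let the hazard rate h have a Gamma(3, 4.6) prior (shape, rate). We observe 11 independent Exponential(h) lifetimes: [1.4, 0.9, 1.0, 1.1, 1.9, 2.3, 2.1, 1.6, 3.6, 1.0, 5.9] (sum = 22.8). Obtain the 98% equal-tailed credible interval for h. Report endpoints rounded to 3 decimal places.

[0.248, 0.881]

Posterior: Gamma(3+11, 4.6+22.8) = Gamma(14, 27.4) (shape, rate).
Equal-tailed 98% interval: Gamma(14, 27.4) quantiles at 0.01 and 0.99.
Posterior mean ≈ 0.511, SD ≈ 0.137; a Normal approximation gives roughly [0.193, 0.829].
Exact: lower = 0.248; upper = 0.881.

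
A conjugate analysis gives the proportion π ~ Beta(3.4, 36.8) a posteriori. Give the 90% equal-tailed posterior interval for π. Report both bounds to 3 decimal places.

[0.027, 0.166]

Posterior: Beta(3.4, 36.8).
Equal-tailed 90% interval: the 0.05 and 0.95 quantiles of Beta(3.4, 36.8).
Posterior mean ≈ 0.085, SD ≈ 0.043; a Normal approximation gives roughly [0.013, 0.156].
Exact: F⁻¹(0.05) = 0.027; F⁻¹(0.95) = 0.166.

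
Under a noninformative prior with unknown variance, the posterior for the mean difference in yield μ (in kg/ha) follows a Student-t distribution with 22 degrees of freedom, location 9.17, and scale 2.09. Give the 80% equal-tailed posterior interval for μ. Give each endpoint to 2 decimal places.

The t_22 distribution is symmetric; the 80% interval is 9.17 ± t·2.09 with t_{0.9,22} = 1.321.
Half-width: 1.321 × 2.09 = 2.76.
9.17 − 2.76 = 6.41; 9.17 + 2.76 = 11.93.

[6.41, 11.93]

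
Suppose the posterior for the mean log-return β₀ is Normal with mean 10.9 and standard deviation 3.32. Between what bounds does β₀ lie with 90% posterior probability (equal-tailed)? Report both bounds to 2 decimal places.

[5.44, 16.36]

The posterior is symmetric, so the 90% equal-tailed interval is β₀ = 10.9 ± z·3.32 with z = 1.645.
Half-width: 1.645 × 3.32 = 5.46.
10.9 − 5.46 = 5.44; 10.9 + 5.46 = 16.36.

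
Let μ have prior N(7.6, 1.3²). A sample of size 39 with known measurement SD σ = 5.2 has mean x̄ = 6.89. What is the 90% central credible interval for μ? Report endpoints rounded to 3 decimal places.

[5.943, 8.250]

Posterior precision = 1/1.3² + 39/5.2² = 0.5917 + 1.4423 = 2.0340, so posterior SD = 0.7012.
Posterior mean = (7.6/1.3² + 39·6.89/5.2²) / 2.0340 = 7.0965.
Interval: 7.0965 ± 1.645 × 0.7012 → [5.943, 8.250].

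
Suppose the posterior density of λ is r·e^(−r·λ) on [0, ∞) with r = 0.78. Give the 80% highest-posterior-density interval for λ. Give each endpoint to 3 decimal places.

The exponential density is strictly decreasing on [0, ∞), so the HPD interval is anchored at 0: [0, q] with P(λ ≤ q) = 0.80.
q = −ln(1 − 0.80) / 0.78 = 1.6094 / 0.78 = 2.063.

[0.000, 2.063]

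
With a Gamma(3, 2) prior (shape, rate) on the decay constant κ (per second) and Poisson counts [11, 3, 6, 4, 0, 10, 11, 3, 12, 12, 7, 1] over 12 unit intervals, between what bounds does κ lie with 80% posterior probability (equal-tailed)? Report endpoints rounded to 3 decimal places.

[5.111, 6.776]

Posterior: Gamma(3+80, 2+12) = Gamma(83, 14) (shape, rate).
Equal-tailed 80% interval: Gamma(83, 14) quantiles at 0.1 and 0.9.
Posterior mean ≈ 5.929, SD ≈ 0.651; a Normal approximation gives roughly [5.095, 6.763].
Exact: lower = 5.111; upper = 6.776.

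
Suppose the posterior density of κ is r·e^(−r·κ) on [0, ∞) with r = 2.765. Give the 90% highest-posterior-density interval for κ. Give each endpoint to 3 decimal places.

The exponential density is strictly decreasing on [0, ∞), so the HPD interval is anchored at 0: [0, q] with P(κ ≤ q) = 0.90.
q = −ln(1 − 0.90) / 2.765 = 2.3026 / 2.765 = 0.833.

[0.000, 0.833]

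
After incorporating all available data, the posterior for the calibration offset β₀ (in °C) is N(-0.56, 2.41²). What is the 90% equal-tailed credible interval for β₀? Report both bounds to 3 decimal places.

[-4.524, 3.404]

The posterior is symmetric, so the 90% equal-tailed interval is β₀ = -0.56 ± z·2.41 with z = 1.645.
Half-width: 1.645 × 2.41 = 3.964.
-0.56 − 3.964 = -4.524; -0.56 + 3.964 = 3.404.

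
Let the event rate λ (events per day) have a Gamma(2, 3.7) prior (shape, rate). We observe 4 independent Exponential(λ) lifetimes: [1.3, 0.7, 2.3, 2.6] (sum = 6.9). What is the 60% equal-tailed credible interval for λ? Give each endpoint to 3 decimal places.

[0.368, 0.746]

Posterior: Gamma(2+4, 3.7+6.9) = Gamma(6, 10.6) (shape, rate).
Equal-tailed 60% interval: Gamma(6, 10.6) quantiles at 0.2 and 0.8.
Posterior mean ≈ 0.566, SD ≈ 0.231; a Normal approximation gives roughly [0.372, 0.761].
Exact: lower = 0.368; upper = 0.746.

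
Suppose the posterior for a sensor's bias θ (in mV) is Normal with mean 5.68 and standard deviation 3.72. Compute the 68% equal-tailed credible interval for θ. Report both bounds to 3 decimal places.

The posterior is symmetric, so the 68% equal-tailed interval is θ = 5.68 ± z·3.72 with z = 0.994.
Half-width: 0.994 × 3.72 = 3.699.
5.68 − 3.699 = 1.981; 5.68 + 3.699 = 9.379.

[1.981, 9.379]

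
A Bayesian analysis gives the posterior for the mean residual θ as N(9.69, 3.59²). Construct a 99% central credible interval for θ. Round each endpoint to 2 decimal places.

[0.44, 18.94]

The posterior is symmetric, so the 99% equal-tailed interval is θ = 9.69 ± z·3.59 with z = 2.576.
Half-width: 2.576 × 3.59 = 9.25.
9.69 − 9.25 = 0.44; 9.69 + 9.25 = 18.94.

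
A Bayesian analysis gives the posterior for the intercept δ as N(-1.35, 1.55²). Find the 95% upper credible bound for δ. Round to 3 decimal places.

Need U with P(δ ≤ U) = 0.95: U = -1.35 + z_{0.05}·1.55.
z = 1.645; U = -1.35 + 1.645 × 1.55 = 1.200.

1.200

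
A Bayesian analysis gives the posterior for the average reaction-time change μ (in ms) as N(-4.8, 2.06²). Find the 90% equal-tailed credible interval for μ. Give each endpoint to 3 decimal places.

The posterior is symmetric, so the 90% equal-tailed interval is μ = -4.8 ± z·2.06 with z = 1.645.
Half-width: 1.645 × 2.06 = 3.388.
-4.8 − 3.388 = -8.188; -4.8 + 3.388 = -1.412.

[-8.188, -1.412]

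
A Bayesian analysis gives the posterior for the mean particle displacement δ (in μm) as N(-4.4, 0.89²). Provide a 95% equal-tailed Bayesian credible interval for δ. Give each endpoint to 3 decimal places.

[-6.144, -2.656]

The posterior is symmetric, so the 95% equal-tailed interval is δ = -4.4 ± z·0.89 with z = 1.960.
Half-width: 1.960 × 0.89 = 1.744.
-4.4 − 1.744 = -6.144; -4.4 + 1.744 = -2.656.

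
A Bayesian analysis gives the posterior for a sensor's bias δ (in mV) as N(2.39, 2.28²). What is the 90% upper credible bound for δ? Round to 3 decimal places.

5.312

Need U with P(δ ≤ U) = 0.90: U = 2.39 + z_{0.1}·2.28.
z = 1.282; U = 2.39 + 1.282 × 2.28 = 5.312.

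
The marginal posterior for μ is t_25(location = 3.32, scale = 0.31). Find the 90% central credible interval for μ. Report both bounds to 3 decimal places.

[2.790, 3.850]

The t_25 distribution is symmetric; the 90% interval is 3.32 ± t·0.31 with t_{0.95,25} = 1.708.
Half-width: 1.708 × 0.31 = 0.530.
3.32 − 0.530 = 2.790; 3.32 + 0.530 = 3.850.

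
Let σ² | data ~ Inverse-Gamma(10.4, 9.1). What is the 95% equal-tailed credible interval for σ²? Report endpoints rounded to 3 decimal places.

Inverse-Gamma(10.4, 9.1) quantiles: F⁻¹(0.025) and F⁻¹(0.975).
Equivalently, 1/σ² ~ Gamma(10.4, rate = 9.1); invert its 0.975 and 0.025 quantiles.
Posterior mean ≈ 0.968, SD ≈ 0.334; a Normal approximation gives roughly [0.313, 1.623].
Exact: lower = 0.517; upper = 1.794.

[0.517, 1.794]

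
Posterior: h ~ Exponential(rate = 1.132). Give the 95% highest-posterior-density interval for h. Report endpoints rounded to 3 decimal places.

[0.000, 2.646]

The exponential density is strictly decreasing on [0, ∞), so the HPD interval is anchored at 0: [0, q] with P(h ≤ q) = 0.95.
q = −ln(1 − 0.95) / 1.132 = 2.9957 / 1.132 = 2.646.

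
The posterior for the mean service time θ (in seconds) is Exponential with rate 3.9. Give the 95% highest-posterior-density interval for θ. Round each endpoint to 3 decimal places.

The exponential density is strictly decreasing on [0, ∞), so the HPD interval is anchored at 0: [0, q] with P(θ ≤ q) = 0.95.
q = −ln(1 − 0.95) / 3.9 = 2.9957 / 3.9 = 0.768.

[0.000, 0.768]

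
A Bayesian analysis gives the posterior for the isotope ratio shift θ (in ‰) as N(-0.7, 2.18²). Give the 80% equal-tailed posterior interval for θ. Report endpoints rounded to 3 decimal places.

The posterior is symmetric, so the 80% equal-tailed interval is θ = -0.7 ± z·2.18 with z = 1.282.
Half-width: 1.282 × 2.18 = 2.794.
-0.7 − 2.794 = -3.494; -0.7 + 2.794 = 2.094.

[-3.494, 2.094]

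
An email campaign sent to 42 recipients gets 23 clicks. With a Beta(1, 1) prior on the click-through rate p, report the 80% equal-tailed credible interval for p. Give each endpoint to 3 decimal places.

Posterior: Beta(1+23, 1+19) = Beta(24, 20).
Equal-tailed 80% interval: the 0.1 and 0.9 quantiles of Beta(24, 20).
Posterior mean ≈ 0.545, SD ≈ 0.074; a Normal approximation gives roughly [0.450, 0.641].
Exact: F⁻¹(0.1) = 0.449; F⁻¹(0.9) = 0.641.

[0.449, 0.641]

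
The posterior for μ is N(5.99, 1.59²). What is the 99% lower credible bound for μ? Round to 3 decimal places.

2.291

Need L with P(μ ≥ L) = 0.99: L = 5.99 − z_{0.01}·1.59.
z = 2.326; L = 5.99 − 2.326 × 1.59 = 2.291.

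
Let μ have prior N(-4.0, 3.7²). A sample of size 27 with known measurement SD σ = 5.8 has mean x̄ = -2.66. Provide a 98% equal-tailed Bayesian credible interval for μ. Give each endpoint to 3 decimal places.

[-5.258, -0.286]

Posterior precision = 1/3.7² + 27/5.8² = 0.0730 + 0.8026 = 0.8757, so posterior SD = 1.0686.
Posterior mean = (-4.0/3.7² + 27·-2.66/5.8²) / 0.8757 = -2.7718.
Interval: -2.7718 ± 2.326 × 1.0686 → [-5.258, -0.286].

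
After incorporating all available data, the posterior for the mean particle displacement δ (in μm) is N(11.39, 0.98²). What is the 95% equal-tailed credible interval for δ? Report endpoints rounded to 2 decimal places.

[9.47, 13.31]

The posterior is symmetric, so the 95% equal-tailed interval is δ = 11.39 ± z·0.98 with z = 1.960.
Half-width: 1.960 × 0.98 = 1.92.
11.39 − 1.92 = 9.47; 11.39 + 1.92 = 13.31.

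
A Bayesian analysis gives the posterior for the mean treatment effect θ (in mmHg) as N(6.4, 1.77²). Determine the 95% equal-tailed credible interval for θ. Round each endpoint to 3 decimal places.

The posterior is symmetric, so the 95% equal-tailed interval is θ = 6.4 ± z·1.77 with z = 1.960.
Half-width: 1.960 × 1.77 = 3.469.
6.4 − 3.469 = 2.931; 6.4 + 3.469 = 9.869.

[2.931, 9.869]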